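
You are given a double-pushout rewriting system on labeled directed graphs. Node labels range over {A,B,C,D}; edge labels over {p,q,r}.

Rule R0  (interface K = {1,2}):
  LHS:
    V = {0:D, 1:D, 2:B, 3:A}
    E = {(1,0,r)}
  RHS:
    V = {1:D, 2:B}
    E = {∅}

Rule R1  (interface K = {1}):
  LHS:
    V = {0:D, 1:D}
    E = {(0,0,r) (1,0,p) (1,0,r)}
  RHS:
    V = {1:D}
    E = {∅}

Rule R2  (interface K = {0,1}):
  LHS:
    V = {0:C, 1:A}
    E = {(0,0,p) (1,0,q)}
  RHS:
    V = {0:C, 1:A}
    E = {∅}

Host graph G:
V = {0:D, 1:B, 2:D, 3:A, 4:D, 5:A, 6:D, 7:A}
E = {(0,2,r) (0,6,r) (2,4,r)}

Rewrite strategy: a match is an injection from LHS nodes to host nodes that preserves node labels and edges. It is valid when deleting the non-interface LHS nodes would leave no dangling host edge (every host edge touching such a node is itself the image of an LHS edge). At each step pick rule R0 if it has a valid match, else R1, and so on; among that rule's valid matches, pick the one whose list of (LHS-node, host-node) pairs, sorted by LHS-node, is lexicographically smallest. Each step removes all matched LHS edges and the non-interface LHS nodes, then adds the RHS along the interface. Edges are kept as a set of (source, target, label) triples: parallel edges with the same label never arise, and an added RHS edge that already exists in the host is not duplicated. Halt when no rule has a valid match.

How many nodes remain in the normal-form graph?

start.  V:8 E:3  edges: 0-r->2 0-r->6 2-r->4
1. fire R0 via {0↦4, 1↦2, 2↦1, 3↦3}  →  V:6 E:2  edges: 0-r->2 0-r->6
2. fire R0 via {0↦2, 1↦0, 2↦1, 3↦5}  →  V:4 E:1  edges: 0-r->6
3. fire R0 via {0↦6, 1↦0, 2↦1, 3↦7}  →  V:2 E:0  edges: ∅
normal form: no rule applies after step 3
NF nodes: {0:D, 1:B}

Answer: 2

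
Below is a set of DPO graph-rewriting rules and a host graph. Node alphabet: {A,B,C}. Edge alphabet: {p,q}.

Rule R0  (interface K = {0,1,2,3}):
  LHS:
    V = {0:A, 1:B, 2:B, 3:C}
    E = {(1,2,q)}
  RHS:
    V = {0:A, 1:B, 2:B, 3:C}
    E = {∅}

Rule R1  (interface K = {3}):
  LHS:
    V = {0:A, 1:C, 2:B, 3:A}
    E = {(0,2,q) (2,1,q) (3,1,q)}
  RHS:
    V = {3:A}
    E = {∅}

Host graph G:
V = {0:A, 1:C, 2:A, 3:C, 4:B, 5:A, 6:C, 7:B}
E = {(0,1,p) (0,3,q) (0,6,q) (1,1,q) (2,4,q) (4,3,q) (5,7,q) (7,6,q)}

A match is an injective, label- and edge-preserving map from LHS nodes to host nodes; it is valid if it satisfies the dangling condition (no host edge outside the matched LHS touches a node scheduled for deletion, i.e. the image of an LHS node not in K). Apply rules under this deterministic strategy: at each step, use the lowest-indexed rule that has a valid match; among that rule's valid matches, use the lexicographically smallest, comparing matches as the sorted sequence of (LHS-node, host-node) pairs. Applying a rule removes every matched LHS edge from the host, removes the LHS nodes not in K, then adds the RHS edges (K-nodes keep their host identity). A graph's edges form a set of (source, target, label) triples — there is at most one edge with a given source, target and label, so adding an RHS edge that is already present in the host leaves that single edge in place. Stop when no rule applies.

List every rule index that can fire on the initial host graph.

Answer: [R1]

Derivation:
R0: no valid match — LHS pattern not found
R1: 2 valid matches — {0↦2, 1↦3, 2↦4, 3↦0}, {0↦5, 1↦6, 2↦7, 3↦0}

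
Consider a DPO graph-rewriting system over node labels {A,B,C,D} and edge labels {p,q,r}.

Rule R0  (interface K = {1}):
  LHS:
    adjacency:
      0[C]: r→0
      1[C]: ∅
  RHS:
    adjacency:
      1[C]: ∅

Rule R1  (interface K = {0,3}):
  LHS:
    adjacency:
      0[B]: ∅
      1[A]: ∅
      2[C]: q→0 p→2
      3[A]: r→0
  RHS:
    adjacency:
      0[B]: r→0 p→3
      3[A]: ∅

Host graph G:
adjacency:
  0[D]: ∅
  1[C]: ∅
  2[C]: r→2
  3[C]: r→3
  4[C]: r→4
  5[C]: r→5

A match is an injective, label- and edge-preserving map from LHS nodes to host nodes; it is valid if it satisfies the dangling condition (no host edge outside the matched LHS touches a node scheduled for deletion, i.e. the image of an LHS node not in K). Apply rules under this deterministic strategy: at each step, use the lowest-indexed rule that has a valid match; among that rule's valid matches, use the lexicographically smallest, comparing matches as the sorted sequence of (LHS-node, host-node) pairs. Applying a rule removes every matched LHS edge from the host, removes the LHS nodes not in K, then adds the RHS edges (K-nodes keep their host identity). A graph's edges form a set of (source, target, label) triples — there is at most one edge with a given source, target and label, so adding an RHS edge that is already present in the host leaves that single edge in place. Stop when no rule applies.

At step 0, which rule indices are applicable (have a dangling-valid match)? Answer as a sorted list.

Answer: [R0]

Derivation:
R0: 16 valid matches — {0↦2, 1↦1}, {0↦2, 1↦3}, {0↦2, 1↦4} (+13 more)
R1: no valid match — LHS pattern not found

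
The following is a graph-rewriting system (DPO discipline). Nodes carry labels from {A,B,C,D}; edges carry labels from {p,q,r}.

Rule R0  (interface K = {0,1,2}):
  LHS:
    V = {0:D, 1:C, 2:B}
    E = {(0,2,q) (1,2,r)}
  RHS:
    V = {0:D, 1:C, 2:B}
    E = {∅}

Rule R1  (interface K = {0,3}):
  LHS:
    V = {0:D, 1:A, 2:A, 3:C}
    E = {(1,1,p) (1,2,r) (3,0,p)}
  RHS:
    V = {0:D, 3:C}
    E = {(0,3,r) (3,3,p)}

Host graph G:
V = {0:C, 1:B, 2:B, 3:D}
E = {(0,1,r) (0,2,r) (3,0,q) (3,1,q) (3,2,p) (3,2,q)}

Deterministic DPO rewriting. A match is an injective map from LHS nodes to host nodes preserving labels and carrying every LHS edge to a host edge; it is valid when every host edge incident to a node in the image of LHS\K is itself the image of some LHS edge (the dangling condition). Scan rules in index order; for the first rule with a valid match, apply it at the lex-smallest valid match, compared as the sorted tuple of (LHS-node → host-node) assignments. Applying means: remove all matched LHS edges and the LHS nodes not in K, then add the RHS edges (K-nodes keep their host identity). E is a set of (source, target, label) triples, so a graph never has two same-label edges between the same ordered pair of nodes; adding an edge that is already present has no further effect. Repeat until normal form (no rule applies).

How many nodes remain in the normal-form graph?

start.  V:4 E:6  edges: 0-r->1 0-r->2 3-q->0 3-q->1 3-p->2 3-q->2
1. fire R0 via {0↦3, 1↦0, 2↦1}  →  V:4 E:4  edges: 0-r->2 3-q->0 3-p->2 3-q->2
2. fire R0 via {0↦3, 1↦0, 2↦2}  →  V:4 E:2  edges: 3-q->0 3-p->2
final graph: no rule applies after step 2
NF nodes: {0:C, 1:B, 2:B, 3:D}

Answer: 4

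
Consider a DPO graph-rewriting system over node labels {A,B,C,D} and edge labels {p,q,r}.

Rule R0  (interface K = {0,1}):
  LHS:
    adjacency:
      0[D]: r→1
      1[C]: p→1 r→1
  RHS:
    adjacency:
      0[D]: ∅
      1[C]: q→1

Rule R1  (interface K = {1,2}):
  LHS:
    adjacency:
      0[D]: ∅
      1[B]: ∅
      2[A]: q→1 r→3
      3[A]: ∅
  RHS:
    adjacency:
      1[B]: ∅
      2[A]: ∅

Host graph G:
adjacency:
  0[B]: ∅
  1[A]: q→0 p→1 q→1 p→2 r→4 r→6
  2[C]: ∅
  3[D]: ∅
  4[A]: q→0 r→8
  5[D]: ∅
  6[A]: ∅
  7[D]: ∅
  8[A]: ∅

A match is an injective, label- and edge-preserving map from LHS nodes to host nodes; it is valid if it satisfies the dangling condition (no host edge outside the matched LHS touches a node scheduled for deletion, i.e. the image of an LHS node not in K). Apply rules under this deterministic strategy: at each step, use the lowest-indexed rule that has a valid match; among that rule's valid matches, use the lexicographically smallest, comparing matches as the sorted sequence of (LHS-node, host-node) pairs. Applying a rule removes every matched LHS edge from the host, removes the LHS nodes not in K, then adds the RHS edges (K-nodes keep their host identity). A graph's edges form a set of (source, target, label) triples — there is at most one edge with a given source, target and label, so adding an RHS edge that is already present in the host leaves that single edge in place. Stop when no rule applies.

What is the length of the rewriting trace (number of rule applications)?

Answer: 2

Steps:
[0] host  ⇒  9 nodes, 8 edges  {1-q->0 1-p->1 1-q->1 1-p->2 1-r->4 1-r->6 4-q->0 4-r->8}
[1] R1 @ {0↦3, 1↦0, 2↦1, 3↦6}  ⇒  7 nodes, 6 edges  {1-p->1 1-q->1 1-p->2 1-r->4 4-q->0 4-r->8}
[2] R1 @ {0↦5, 1↦0, 2↦4, 3↦8}  ⇒  5 nodes, 4 edges  {1-p->1 1-q->1 1-p->2 1-r->4}
normal form: no rule applies after step 2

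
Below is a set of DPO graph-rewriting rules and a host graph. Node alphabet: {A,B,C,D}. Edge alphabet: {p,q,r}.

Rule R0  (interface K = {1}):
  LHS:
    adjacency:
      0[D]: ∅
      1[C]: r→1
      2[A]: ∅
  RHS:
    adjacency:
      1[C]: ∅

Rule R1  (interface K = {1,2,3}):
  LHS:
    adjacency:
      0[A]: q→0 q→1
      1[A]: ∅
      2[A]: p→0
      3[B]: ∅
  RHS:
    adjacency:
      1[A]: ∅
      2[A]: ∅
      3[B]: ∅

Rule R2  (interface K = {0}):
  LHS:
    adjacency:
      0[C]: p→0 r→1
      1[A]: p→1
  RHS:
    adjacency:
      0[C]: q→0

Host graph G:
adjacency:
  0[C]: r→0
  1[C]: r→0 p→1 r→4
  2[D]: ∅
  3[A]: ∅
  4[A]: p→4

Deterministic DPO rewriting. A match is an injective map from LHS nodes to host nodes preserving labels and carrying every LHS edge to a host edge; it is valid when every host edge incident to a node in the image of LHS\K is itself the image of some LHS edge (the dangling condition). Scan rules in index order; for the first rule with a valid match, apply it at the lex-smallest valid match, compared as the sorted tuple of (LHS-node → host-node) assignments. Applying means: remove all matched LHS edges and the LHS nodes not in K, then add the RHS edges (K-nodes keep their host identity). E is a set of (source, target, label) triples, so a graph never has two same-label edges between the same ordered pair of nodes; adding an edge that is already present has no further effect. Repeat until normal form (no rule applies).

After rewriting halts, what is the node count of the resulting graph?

[0] host  ⇒  5 nodes, 5 edges  {0-r->0 1-r->0 1-p->1 1-r->4 4-p->4}
[1] R0 @ {0↦2, 1↦0, 2↦3}  ⇒  3 nodes, 4 edges  {1-r->0 1-p->1 1-r->4 4-p->4}
[2] R2 @ {0↦1, 1↦4}  ⇒  2 nodes, 2 edges  {1-r->0 1-q->1}
final graph: no rule applies after step 2
NF nodes: {0:C, 1:C}

Answer: 2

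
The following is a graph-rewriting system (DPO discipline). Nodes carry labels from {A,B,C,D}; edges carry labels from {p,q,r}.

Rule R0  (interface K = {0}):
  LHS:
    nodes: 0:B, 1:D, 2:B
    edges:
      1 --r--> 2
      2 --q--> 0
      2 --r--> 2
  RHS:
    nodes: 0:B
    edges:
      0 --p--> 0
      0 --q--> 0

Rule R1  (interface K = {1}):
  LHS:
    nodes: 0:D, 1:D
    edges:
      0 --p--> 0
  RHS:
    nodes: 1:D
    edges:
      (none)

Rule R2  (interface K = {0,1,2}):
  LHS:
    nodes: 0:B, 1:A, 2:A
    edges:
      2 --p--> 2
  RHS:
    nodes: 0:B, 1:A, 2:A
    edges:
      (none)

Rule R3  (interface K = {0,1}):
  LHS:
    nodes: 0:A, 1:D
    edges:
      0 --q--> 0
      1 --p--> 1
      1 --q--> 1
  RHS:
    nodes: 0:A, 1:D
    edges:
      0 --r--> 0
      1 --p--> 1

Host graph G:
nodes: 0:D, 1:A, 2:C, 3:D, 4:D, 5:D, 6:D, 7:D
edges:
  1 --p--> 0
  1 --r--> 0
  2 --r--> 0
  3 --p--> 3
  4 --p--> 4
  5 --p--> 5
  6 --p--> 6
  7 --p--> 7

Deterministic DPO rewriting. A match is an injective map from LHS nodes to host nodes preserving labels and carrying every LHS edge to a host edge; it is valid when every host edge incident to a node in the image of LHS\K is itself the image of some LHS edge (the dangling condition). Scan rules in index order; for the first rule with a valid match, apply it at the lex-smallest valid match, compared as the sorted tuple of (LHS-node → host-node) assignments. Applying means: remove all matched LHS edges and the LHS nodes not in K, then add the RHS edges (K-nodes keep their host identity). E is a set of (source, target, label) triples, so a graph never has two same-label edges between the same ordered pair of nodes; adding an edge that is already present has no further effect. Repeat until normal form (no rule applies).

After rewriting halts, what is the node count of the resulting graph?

[0] host  ⇒  8 nodes, 8 edges  {1-p->0 1-r->0 2-r->0 3-p->3 4-p->4 5-p->5 6-p->6 7-p->7}
[1] R1 @ {0↦3, 1↦0}  ⇒  7 nodes, 7 edges  {1-p->0 1-r->0 2-r->0 4-p->4 5-p->5 6-p->6 7-p->7}
[2] R1 @ {0↦4, 1↦0}  ⇒  6 nodes, 6 edges  {1-p->0 1-r->0 2-r->0 5-p->5 6-p->6 7-p->7}
[3] R1 @ {0↦5, 1↦0}  ⇒  5 nodes, 5 edges  {1-p->0 1-r->0 2-r->0 6-p->6 7-p->7}
[4] R1 @ {0↦6, 1↦0}  ⇒  4 nodes, 4 edges  {1-p->0 1-r->0 2-r->0 7-p->7}
[5] R1 @ {0↦7, 1↦0}  ⇒  3 nodes, 3 edges  {1-p->0 1-r->0 2-r->0}
final graph: no rule applies after step 5
NF nodes: {0:D, 1:A, 2:C}

Answer: 3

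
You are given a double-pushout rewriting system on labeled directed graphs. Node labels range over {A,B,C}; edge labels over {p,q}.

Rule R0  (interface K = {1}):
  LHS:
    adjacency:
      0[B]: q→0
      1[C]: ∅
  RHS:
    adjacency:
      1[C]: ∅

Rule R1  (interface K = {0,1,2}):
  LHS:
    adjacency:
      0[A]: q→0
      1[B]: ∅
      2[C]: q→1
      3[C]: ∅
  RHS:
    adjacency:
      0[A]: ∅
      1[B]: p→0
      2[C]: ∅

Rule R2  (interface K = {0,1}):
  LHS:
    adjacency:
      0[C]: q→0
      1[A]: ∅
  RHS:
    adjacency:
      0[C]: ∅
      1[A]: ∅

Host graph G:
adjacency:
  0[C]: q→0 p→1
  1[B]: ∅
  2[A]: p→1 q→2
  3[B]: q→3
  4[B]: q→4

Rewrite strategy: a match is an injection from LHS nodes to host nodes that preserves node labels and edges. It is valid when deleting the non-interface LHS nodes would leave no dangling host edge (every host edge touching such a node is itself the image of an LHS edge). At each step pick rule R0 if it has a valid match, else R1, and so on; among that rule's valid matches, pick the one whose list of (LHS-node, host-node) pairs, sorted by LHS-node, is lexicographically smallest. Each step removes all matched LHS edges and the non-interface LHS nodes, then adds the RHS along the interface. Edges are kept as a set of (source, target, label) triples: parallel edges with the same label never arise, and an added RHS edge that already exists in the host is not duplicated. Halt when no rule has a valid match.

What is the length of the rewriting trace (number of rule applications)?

Answer: 3

Derivation:
start.  V:5 E:6  edges: 0-q->0 0-p->1 2-p->1 2-q->2 3-q->3 4-q->4
1. fire R0 via {0↦3, 1↦0}  →  V:4 E:5  edges: 0-q->0 0-p->1 2-p->1 2-q->2 4-q->4
2. fire R0 via {0↦4, 1↦0}  →  V:3 E:4  edges: 0-q->0 0-p->1 2-p->1 2-q->2
3. fire R2 via {0↦0, 1↦2}  →  V:3 E:3  edges: 0-p->1 2-p->1 2-q->2
halt: no rule applies after step 3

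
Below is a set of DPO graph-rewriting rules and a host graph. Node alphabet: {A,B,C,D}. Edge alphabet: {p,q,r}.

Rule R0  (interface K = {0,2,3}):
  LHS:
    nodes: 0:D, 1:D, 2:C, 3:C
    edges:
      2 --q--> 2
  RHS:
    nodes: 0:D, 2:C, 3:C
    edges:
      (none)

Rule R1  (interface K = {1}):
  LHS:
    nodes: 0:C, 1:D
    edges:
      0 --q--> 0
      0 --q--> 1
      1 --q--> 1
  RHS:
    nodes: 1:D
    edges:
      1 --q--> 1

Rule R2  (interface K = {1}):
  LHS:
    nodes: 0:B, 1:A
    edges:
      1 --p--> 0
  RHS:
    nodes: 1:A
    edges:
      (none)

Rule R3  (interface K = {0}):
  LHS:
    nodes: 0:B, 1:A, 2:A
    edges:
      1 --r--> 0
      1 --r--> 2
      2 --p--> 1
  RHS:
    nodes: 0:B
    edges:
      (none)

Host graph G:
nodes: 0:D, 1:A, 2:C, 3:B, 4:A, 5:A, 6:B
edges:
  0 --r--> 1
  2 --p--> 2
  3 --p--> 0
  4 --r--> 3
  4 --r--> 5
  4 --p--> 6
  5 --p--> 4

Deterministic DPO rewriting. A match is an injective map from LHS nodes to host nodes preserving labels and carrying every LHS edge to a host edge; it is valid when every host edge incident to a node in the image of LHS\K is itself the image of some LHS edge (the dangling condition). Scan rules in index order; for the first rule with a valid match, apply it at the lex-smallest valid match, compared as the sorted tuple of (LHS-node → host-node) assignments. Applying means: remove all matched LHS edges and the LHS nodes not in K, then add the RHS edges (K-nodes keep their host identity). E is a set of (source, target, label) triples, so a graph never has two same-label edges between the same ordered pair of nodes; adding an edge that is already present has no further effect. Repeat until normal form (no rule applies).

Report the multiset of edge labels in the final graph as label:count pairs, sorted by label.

Answer: p:2 r:1

Derivation:
initial: |V|=7 |E|=7  E = 0-r->1 2-p->2 3-p->0 4-r->3 4-r->5 4-p->6 5-p->4
step 1: apply R2 at {0↦6, 1↦4}  → |V|=6 |E|=6  E = 0-r->1 2-p->2 3-p->0 4-r->3 4-r->5 5-p->4
step 2: apply R3 at {0↦3, 1↦4, 2↦5}  → |V|=4 |E|=3  E = 0-r->1 2-p->2 3-p->0
halt: no rule applies after step 2
NF edges: [(0, 1, 'r'), (2, 2, 'p'), (3, 0, 'p')]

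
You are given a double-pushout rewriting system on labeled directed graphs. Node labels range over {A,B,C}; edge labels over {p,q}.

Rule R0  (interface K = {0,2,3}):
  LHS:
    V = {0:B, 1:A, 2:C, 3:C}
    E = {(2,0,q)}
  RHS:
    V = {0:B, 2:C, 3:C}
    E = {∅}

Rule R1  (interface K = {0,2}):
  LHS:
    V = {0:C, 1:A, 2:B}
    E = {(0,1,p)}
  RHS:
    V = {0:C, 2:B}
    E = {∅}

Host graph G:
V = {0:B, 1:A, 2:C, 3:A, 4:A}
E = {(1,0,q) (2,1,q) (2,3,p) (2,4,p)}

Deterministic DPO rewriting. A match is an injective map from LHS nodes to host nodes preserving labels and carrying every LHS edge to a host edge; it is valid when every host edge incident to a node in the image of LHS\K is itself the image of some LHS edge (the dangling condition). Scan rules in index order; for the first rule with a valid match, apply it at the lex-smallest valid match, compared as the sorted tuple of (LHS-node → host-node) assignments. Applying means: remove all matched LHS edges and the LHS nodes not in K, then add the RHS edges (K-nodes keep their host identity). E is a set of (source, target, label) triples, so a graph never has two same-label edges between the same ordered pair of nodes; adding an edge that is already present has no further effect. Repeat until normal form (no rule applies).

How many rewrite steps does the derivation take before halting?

[0] host  ⇒  5 nodes, 4 edges  {1-q->0 2-q->1 2-p->3 2-p->4}
[1] R1 @ {0↦2, 1↦3, 2↦0}  ⇒  4 nodes, 3 edges  {1-q->0 2-q->1 2-p->4}
[2] R1 @ {0↦2, 1↦4, 2↦0}  ⇒  3 nodes, 2 edges  {1-q->0 2-q->1}
normal form: no rule applies after step 2

Answer: 2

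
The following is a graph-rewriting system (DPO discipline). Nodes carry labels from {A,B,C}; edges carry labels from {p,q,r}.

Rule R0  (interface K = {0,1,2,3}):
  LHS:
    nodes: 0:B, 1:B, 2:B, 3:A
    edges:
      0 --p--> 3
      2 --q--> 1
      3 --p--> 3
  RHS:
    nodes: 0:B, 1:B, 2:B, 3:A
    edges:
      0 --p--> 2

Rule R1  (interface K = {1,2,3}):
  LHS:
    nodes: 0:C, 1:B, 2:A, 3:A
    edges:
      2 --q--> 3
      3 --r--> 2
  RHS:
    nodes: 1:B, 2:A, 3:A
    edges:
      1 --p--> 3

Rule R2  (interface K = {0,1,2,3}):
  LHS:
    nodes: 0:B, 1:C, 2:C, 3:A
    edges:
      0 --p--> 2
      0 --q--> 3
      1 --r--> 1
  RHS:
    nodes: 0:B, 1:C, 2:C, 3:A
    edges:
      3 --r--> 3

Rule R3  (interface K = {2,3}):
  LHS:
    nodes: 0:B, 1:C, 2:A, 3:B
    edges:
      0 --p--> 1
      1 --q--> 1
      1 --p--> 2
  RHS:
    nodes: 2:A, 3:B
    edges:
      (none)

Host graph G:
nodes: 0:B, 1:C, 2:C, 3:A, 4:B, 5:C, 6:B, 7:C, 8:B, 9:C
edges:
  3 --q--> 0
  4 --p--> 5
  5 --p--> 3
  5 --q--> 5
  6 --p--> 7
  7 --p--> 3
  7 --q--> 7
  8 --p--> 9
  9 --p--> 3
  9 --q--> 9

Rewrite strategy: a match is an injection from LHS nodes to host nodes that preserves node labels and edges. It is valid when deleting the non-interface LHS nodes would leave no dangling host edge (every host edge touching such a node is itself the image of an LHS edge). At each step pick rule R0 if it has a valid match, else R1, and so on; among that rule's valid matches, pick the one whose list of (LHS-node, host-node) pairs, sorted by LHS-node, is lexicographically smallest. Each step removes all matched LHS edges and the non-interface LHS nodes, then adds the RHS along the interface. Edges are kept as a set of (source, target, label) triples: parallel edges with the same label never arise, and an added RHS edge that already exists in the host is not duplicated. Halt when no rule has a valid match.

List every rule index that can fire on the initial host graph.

Answer: [R3]

Derivation:
R0: no valid match — LHS pattern not found
R1: no valid match — LHS pattern not found
R2: no valid match — LHS pattern not found
R3: 9 valid matches — {0↦4, 1↦5, 2↦3, 3↦0}, {0↦4, 1↦5, 2↦3, 3↦6}, {0↦4, 1↦5, 2↦3, 3↦8} (+6 more)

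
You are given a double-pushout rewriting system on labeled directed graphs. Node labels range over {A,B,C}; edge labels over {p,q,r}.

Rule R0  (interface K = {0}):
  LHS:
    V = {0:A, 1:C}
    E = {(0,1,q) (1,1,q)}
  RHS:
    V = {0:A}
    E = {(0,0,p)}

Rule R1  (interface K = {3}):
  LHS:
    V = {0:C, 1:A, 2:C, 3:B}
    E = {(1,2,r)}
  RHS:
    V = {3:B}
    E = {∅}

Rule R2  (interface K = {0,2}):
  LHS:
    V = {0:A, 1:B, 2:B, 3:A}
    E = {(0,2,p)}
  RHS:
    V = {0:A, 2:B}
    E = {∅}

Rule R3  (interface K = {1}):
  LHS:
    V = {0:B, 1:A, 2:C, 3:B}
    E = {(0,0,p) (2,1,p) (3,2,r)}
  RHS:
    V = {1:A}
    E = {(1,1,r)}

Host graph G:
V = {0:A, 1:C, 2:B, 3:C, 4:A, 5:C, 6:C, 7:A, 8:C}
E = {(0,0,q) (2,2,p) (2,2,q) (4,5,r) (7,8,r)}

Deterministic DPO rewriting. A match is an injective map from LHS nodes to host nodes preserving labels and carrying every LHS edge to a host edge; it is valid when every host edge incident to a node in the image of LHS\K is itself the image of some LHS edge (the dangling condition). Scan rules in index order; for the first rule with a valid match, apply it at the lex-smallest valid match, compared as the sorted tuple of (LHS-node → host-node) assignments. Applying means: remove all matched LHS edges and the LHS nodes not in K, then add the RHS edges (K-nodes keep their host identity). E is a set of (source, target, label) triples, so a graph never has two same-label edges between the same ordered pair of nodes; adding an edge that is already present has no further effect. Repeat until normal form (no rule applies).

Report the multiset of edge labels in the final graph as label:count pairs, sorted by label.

start.  V:9 E:5  edges: 0-q->0 2-p->2 2-q->2 4-r->5 7-r->8
1. fire R1 via {0↦1, 1↦4, 2↦5, 3↦2}  →  V:6 E:4  edges: 0-q->0 2-p->2 2-q->2 7-r->8
2. fire R1 via {0↦3, 1↦7, 2↦8, 3↦2}  →  V:3 E:3  edges: 0-q->0 2-p->2 2-q->2
halt: no rule applies after step 2
NF edges: [(0, 0, 'q'), (2, 2, 'p'), (2, 2, 'q')]

Answer: p:1 q:2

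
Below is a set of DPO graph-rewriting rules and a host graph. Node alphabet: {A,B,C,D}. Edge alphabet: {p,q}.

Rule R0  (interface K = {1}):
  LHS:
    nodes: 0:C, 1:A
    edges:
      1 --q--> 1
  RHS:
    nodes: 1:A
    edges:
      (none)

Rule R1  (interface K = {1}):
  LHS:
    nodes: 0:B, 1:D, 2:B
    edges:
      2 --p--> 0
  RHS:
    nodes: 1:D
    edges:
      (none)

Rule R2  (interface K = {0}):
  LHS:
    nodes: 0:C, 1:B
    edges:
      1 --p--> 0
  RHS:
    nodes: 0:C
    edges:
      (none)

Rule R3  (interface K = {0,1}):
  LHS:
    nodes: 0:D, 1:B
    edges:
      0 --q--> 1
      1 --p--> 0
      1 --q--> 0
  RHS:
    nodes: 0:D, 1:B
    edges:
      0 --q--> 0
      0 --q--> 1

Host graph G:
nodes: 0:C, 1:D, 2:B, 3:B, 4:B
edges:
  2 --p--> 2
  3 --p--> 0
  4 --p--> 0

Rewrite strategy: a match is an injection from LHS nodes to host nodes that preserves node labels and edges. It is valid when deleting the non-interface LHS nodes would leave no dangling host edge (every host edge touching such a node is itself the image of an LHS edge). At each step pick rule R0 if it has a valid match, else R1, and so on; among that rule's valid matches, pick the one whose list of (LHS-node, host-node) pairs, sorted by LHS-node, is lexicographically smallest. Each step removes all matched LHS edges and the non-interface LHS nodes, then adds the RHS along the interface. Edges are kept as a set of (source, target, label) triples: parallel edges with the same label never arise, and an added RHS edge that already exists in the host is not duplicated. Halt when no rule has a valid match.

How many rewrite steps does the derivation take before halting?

Answer: 2

Derivation:
[0] host  ⇒  5 nodes, 3 edges  {2-p->2 3-p->0 4-p->0}
[1] R2 @ {0↦0, 1↦3}  ⇒  4 nodes, 2 edges  {2-p->2 4-p->0}
[2] R2 @ {0↦0, 1↦4}  ⇒  3 nodes, 1 edges  {2-p->2}
normal form: no rule applies after step 2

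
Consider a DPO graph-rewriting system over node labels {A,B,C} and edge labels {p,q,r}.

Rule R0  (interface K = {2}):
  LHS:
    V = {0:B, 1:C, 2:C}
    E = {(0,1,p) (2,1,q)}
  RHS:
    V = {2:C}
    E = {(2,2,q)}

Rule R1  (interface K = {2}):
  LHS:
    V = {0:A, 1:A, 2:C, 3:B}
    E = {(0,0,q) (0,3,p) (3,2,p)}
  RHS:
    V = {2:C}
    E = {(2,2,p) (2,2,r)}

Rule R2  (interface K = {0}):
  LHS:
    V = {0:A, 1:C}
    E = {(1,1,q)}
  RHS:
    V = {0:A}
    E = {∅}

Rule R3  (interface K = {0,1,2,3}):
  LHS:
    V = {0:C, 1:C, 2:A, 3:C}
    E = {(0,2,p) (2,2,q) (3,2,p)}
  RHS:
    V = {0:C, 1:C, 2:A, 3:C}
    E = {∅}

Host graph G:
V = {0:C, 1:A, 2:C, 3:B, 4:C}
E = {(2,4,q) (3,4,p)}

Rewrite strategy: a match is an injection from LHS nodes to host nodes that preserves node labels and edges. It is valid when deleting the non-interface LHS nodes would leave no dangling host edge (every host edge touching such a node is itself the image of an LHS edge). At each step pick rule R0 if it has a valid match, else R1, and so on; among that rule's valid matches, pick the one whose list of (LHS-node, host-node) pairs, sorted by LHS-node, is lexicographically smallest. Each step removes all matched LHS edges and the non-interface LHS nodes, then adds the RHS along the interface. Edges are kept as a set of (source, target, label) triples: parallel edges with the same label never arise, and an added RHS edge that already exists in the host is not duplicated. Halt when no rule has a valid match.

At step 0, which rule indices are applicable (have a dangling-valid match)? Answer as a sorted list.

Answer: [R0]

Steps:
R0: 1 valid match — {0↦3, 1↦4, 2↦2}
R1: no valid match — LHS pattern not found
R2: no valid match — LHS pattern not found
R3: no valid match — LHS pattern not found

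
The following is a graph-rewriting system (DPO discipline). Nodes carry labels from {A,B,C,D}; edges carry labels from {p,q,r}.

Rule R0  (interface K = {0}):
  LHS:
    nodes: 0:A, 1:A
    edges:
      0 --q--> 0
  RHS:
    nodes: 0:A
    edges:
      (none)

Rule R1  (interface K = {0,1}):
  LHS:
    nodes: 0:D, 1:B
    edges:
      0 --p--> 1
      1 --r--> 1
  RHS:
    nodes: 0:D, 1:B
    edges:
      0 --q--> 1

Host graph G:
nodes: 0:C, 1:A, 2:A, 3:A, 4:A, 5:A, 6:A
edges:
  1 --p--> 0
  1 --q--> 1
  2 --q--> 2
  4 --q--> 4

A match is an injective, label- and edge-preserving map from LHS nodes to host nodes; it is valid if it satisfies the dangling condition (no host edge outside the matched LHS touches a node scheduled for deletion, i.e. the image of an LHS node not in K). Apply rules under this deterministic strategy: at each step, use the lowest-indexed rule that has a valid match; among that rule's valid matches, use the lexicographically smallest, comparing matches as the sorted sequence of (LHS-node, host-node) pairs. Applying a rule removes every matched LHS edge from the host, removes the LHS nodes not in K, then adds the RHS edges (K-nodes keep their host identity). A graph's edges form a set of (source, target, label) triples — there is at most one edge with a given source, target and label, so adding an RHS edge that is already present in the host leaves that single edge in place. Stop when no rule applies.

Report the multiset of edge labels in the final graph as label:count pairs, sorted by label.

Answer: p:1

Derivation:
initial: |V|=7 |E|=4  E = 1-p->0 1-q->1 2-q->2 4-q->4
step 1: apply R0 at {0↦1, 1↦3}  → |V|=6 |E|=3  E = 1-p->0 2-q->2 4-q->4
step 2: apply R0 at {0↦2, 1↦5}  → |V|=5 |E|=2  E = 1-p->0 4-q->4
step 3: apply R0 at {0↦4, 1↦2}  → |V|=4 |E|=1  E = 1-p->0
halt: no rule applies after step 3
NF edges: [(1, 0, 'p')]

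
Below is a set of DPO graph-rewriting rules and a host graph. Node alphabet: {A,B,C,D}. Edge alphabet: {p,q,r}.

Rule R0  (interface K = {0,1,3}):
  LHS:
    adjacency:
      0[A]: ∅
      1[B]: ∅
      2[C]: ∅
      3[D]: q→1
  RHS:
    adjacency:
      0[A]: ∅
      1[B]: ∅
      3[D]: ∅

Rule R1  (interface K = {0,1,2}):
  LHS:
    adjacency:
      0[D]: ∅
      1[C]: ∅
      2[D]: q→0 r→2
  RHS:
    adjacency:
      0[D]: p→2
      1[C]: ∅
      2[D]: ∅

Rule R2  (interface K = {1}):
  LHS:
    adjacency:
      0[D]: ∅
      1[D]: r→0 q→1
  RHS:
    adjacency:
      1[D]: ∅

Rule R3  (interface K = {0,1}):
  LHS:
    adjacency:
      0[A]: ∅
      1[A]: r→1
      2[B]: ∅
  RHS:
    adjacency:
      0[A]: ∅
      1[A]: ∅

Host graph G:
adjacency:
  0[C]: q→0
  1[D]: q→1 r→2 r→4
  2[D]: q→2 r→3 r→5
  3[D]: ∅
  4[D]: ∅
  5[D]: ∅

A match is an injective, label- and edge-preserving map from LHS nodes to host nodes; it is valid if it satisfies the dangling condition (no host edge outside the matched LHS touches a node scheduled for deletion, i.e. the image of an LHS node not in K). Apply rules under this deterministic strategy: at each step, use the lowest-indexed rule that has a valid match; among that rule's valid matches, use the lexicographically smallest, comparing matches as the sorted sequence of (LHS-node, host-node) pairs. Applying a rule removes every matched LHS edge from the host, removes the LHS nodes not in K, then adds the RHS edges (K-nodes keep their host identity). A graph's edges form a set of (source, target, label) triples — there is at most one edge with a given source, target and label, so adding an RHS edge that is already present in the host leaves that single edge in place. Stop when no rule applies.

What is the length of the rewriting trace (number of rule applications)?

Answer: 2

Rewrite trace:
[0] host  ⇒  6 nodes, 7 edges  {0-q->0 1-q->1 1-r->2 1-r->4 2-q->2 2-r->3 2-r->5}
[1] R2 @ {0↦3, 1↦2}  ⇒  5 nodes, 5 edges  {0-q->0 1-q->1 1-r->2 1-r->4 2-r->5}
[2] R2 @ {0↦4, 1↦1}  ⇒  4 nodes, 3 edges  {0-q->0 1-r->2 2-r->5}
normal form: no rule applies after step 2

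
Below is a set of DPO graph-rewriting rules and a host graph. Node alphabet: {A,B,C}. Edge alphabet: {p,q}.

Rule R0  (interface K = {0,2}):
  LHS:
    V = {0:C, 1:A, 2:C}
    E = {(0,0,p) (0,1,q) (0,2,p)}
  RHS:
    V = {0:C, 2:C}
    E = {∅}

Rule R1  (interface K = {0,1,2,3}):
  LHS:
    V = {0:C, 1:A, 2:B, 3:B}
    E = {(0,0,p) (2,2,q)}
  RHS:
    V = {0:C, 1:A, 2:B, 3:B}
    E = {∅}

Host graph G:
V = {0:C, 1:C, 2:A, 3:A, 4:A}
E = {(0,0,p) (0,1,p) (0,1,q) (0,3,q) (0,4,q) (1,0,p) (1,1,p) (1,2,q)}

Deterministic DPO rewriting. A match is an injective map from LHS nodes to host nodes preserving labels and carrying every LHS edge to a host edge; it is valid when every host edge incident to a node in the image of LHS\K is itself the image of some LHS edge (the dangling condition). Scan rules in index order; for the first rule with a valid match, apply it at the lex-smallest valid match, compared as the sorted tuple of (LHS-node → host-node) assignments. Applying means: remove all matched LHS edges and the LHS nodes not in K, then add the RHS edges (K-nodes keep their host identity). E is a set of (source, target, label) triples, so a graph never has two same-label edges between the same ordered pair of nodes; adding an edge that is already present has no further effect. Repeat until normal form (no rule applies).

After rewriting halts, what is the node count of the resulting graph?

start.  V:5 E:8  edges: 0-p->0 0-p->1 0-q->1 0-q->3 0-q->4 1-p->0 1-p->1 1-q->2
1. fire R0 via {0↦0, 1↦3, 2↦1}  →  V:4 E:5  edges: 0-q->1 0-q->4 1-p->0 1-p->1 1-q->2
2. fire R0 via {0↦1, 1↦2, 2↦0}  →  V:3 E:2  edges: 0-q->1 0-q->4
normal form: no rule applies after step 2
NF nodes: {0:C, 1:C, 4:A}

Answer: 3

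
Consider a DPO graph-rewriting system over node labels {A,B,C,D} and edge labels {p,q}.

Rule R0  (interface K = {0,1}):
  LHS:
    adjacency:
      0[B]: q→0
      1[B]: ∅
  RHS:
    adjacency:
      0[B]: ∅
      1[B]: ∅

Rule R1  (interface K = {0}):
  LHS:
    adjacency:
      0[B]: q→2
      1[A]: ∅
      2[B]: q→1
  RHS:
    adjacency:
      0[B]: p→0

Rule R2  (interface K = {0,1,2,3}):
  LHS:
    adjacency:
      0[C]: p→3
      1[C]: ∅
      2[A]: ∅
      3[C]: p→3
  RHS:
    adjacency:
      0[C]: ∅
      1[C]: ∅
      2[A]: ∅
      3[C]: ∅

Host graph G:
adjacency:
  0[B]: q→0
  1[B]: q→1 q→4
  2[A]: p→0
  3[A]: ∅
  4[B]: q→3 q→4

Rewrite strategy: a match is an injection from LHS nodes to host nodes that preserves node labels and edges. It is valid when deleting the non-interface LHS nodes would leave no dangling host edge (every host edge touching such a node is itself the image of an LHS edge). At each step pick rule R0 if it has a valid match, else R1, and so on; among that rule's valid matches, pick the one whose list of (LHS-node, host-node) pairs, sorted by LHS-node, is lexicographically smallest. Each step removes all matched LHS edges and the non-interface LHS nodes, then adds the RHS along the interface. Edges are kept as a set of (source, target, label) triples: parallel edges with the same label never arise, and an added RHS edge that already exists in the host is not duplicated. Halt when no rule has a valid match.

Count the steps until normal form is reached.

[0] host  ⇒  5 nodes, 6 edges  {0-q->0 1-q->1 1-q->4 2-p->0 4-q->3 4-q->4}
[1] R0 @ {0↦0, 1↦1}  ⇒  5 nodes, 5 edges  {1-q->1 1-q->4 2-p->0 4-q->3 4-q->4}
[2] R0 @ {0↦1, 1↦0}  ⇒  5 nodes, 4 edges  {1-q->4 2-p->0 4-q->3 4-q->4}
[3] R0 @ {0↦4, 1↦0}  ⇒  5 nodes, 3 edges  {1-q->4 2-p->0 4-q->3}
[4] R1 @ {0↦1, 1↦3, 2↦4}  ⇒  3 nodes, 2 edges  {1-p->1 2-p->0}
normal form: no rule applies after step 4

Answer: 4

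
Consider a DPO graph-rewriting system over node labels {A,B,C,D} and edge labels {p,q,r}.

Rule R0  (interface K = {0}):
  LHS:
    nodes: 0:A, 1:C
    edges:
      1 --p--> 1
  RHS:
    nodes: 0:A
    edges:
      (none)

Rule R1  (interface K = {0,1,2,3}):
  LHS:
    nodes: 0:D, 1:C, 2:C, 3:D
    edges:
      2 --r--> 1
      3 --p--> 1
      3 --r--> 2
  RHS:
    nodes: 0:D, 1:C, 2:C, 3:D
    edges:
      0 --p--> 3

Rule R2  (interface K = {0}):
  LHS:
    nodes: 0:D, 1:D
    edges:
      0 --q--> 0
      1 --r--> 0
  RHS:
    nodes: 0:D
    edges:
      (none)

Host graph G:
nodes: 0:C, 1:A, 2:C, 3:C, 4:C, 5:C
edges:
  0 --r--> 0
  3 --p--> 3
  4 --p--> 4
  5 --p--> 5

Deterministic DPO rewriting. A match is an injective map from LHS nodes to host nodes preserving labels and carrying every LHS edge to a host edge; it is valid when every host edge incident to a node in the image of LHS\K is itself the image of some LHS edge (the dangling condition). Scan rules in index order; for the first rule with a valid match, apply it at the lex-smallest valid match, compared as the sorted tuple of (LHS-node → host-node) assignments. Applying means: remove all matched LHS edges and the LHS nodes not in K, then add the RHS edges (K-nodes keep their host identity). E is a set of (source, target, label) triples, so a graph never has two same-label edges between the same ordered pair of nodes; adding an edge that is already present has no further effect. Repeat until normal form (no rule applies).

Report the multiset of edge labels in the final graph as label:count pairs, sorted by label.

Answer: r:1

Steps:
start.  V:6 E:4  edges: 0-r->0 3-p->3 4-p->4 5-p->5
1. fire R0 via {0↦1, 1↦3}  →  V:5 E:3  edges: 0-r->0 4-p->4 5-p->5
2. fire R0 via {0↦1, 1↦4}  →  V:4 E:2  edges: 0-r->0 5-p->5
3. fire R0 via {0↦1, 1↦5}  →  V:3 E:1  edges: 0-r->0
normal form: no rule applies after step 3
NF edges: [(0, 0, 'r')]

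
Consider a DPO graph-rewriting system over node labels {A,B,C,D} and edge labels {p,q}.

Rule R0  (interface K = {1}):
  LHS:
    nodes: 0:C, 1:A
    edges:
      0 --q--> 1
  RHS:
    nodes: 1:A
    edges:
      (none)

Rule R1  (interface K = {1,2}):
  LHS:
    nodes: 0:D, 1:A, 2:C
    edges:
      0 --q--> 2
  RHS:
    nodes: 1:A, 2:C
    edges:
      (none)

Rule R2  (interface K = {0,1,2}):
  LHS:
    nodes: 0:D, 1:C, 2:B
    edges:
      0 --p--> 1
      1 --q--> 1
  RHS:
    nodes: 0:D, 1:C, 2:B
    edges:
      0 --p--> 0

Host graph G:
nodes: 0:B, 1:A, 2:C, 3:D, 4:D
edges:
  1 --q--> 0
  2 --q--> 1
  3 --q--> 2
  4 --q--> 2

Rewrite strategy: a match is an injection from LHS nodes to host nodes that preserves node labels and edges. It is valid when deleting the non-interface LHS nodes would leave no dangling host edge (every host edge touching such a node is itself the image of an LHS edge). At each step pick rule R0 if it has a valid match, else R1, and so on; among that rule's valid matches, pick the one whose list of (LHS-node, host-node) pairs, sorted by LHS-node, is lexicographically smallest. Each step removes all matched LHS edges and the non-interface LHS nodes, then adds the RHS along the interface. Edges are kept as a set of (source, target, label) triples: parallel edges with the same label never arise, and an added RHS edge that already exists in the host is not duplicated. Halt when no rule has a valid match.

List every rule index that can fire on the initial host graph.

Answer: [R1]

Steps:
R0: no valid match — 1 raw match, all fail dangling condition
R1: 2 valid matches — {0↦3, 1↦1, 2↦2}, {0↦4, 1↦1, 2↦2}
R2: no valid match — LHS pattern not found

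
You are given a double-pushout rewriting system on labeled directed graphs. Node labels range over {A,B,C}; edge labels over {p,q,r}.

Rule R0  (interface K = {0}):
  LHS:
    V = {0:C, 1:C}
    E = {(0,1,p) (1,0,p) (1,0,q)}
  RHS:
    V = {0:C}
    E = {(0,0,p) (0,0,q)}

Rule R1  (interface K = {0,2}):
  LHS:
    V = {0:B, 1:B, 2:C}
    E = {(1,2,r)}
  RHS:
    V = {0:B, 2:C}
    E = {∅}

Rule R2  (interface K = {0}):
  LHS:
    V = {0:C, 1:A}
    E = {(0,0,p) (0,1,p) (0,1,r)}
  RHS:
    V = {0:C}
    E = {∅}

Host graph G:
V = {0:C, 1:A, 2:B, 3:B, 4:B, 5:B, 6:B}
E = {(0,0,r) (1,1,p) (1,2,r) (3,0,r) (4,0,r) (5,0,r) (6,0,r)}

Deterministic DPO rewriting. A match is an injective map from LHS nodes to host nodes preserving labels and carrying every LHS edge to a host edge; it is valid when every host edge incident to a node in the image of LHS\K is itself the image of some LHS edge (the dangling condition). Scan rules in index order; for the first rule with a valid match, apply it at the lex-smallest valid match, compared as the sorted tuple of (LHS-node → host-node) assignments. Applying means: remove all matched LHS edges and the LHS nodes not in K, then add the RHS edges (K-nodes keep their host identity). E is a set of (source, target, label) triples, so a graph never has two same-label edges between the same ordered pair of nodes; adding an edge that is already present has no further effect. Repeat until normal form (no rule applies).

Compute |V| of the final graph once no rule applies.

start.  V:7 E:7  edges: 0-r->0 1-p->1 1-r->2 3-r->0 4-r->0 5-r->0 6-r->0
1. fire R1 via {0↦2, 1↦3, 2↦0}  →  V:6 E:6  edges: 0-r->0 1-p->1 1-r->2 4-r->0 5-r->0 6-r->0
2. fire R1 via {0↦2, 1↦4, 2↦0}  →  V:5 E:5  edges: 0-r->0 1-p->1 1-r->2 5-r->0 6-r->0
3. fire R1 via {0↦2, 1↦5, 2↦0}  →  V:4 E:4  edges: 0-r->0 1-p->1 1-r->2 6-r->0
4. fire R1 via {0↦2, 1↦6, 2↦0}  →  V:3 E:3  edges: 0-r->0 1-p->1 1-r->2
halt: no rule applies after step 4
NF nodes: {0:C, 1:A, 2:B}

Answer: 3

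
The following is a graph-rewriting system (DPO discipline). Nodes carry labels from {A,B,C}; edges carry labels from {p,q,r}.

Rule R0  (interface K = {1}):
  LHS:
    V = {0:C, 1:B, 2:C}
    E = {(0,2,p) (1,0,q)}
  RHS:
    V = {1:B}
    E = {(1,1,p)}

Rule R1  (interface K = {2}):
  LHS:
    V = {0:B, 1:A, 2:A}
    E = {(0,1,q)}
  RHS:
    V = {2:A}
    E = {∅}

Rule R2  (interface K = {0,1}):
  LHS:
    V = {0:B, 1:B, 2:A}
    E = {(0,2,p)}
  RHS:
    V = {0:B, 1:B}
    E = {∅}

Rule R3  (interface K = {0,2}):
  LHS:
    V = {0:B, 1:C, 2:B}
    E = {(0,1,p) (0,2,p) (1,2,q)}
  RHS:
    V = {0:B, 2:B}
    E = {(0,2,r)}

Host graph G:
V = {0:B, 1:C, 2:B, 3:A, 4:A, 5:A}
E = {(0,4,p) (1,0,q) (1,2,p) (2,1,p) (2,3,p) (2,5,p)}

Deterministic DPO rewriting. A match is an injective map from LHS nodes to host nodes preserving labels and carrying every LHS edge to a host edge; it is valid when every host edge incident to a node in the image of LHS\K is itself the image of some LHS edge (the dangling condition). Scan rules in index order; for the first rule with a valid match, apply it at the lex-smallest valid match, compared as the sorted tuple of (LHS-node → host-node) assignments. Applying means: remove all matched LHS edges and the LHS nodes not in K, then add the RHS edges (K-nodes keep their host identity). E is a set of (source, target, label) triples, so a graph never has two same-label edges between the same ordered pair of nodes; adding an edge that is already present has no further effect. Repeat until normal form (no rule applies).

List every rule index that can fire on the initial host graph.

Answer: [R2]

Steps:
R0: no valid match — LHS pattern not found
R1: no valid match — LHS pattern not found
R2: 3 valid matches — {0↦0, 1↦2, 2↦4}, {0↦2, 1↦0, 2↦3}, {0↦2, 1↦0, 2↦5}
R3: no valid match — LHS pattern not found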